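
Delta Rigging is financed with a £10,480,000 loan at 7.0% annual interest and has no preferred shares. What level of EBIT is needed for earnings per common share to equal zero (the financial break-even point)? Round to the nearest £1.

Annual interest = 7.0% × £10,480,000 = £733,600.00.
Without preferred stock the financial break-even is simply EBIT = interest = £733,600.00.

£733,600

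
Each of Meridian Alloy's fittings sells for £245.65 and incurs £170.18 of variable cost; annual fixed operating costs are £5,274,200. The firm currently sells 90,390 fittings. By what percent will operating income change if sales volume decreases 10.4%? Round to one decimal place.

Total contribution margin = 90,390 × £75.47 = £6,821,733.30.
EBIT = £6,821,733.30 − £5,274,200 = £1,547,533.30.
Degree of operating leverage = £6,821,733.30 / £1,547,533.30 = 4.4081.
Operating income changes by 4.4081 × -10.4% = -45.8%.

-45.8%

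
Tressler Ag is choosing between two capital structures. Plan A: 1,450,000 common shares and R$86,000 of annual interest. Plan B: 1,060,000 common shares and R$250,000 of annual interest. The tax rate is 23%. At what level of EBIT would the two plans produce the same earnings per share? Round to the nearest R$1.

R$695,744

At indifference, (EBIT − 86,000)(1 − t)/1,450,000 = (EBIT − 250,000)(1 − t)/1,060,000.
Cancelling (1 − t) and cross-multiplying: 1,060,000·(EBIT − 86,000) = 1,450,000·(EBIT − 250,000).
EBIT × (1,450,000 − 1,060,000) = 250,000 × 1,450,000 − 86,000 × 1,060,000 = 271,340,000,000, so EBIT = 271,340,000,000 ÷ 390,000 = 695,743.59.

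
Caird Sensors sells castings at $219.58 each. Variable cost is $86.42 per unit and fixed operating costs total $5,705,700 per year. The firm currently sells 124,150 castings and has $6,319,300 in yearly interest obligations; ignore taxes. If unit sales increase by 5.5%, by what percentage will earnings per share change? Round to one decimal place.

Contribution at this volume is 124,150 × $133.16 = $16,531,814.00.
Operating income = contribution − fixed costs = $16,531,814.00 − $5,705,700 = $10,826,114.00.
Interest = $6,319,300.00, so EBIT − I = $4,506,814.00.
DCL = total CM / (EBIT − I) = $16,531,814.00 / $4,506,814.00 = 3.6682.
%ΔEPS = DCL × %ΔSales = 3.6682 × +5.5% = +20.2%.

+20.2%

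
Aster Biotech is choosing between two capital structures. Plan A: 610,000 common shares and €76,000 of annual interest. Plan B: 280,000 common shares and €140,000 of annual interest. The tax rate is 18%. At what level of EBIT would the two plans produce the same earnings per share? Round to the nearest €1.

At indifference, (EBIT − 76,000)(1 − t)/610,000 = (EBIT − 140,000)(1 − t)/280,000.
The (1 − t) factor cancels: (EBIT − 76,000) × 280,000 = (EBIT − 140,000) × 610,000.
EBIT × (610,000 − 280,000) = 140,000 × 610,000 − 76,000 × 280,000 = 64,120,000,000, so EBIT = 64,120,000,000 ÷ 330,000 = 194,303.03.

€194,303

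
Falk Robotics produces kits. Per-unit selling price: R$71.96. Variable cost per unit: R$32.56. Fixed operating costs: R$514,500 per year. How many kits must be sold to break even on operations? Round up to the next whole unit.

13,059 kits

Each unit contributes R$71.96 − R$32.56 = R$39.40.
Break-even Q = R$514,500 / R$39.40 = 13,058.38 → 13,059 kits.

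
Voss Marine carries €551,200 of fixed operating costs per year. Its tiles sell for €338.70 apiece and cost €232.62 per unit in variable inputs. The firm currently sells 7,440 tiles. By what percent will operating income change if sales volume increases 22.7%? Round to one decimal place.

Total contribution margin = 7,440 × €106.08 = €789,235.20.
EBIT = €789,235.20 − €551,200 = €238,035.20.
Degree of operating leverage = €789,235.20 / €238,035.20 = 3.3156.
So EBIT moves 3.3156 × (+22.7%) = +75.3%.

+75.3%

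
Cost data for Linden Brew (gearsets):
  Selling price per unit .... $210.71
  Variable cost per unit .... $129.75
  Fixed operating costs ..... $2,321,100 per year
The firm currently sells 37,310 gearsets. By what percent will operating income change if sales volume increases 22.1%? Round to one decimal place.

At 37,310 units, contribution = 37,310 × $80.96 = $3,020,617.60.
Subtracting fixed costs: EBIT = $3,020,617.60 − $2,321,100 = $699,517.60.
DOL = contribution ÷ EBIT = $3,020,617.60 ÷ $699,517.60 = 4.3181.
%ΔEBIT = DOL × %ΔSales = 4.3181 × +22.1% = +95.4%.

+95.4%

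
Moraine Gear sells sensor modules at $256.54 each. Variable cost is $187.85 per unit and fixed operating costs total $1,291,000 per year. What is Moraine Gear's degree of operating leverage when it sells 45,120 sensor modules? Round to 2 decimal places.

Contribution at this volume is 45,120 × $68.69 = $3,099,292.80.
Subtracting fixed costs: EBIT = $3,099,292.80 − $1,291,000 = $1,808,292.80.
DOL = contribution ÷ EBIT = $3,099,292.80 ÷ $1,808,292.80 = 1.7139.

1.71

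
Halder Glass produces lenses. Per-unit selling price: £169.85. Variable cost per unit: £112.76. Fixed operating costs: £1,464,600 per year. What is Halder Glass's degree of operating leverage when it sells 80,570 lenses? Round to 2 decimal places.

1.47

Total contribution margin = 80,570 × £57.09 = £4,599,741.30.
Operating income = contribution − fixed costs = £4,599,741.30 − £1,464,600 = £3,135,141.30.
DOL = contribution ÷ EBIT = £4,599,741.30 ÷ £3,135,141.30 = 1.4672.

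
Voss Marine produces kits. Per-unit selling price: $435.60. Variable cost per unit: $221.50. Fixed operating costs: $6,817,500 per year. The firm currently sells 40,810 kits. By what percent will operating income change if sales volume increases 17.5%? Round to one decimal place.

+79.6%

Contribution at this volume is 40,810 × $214.10 = $8,737,421.00.
EBIT = $8,737,421.00 − $6,817,500 = $1,919,921.00.
DOL = contribution ÷ EBIT = $8,737,421.00 ÷ $1,919,921.00 = 4.5509.
So EBIT moves 4.5509 × (+17.5%) = +79.6%.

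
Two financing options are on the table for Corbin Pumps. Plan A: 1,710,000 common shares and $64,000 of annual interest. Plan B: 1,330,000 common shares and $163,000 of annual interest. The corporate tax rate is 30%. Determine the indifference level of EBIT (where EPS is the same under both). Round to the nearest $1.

$509,500

Set EPS_A = EPS_B: (EBIT − $64,000)(1 − 0.30) ÷ 1,710,000 = (EBIT − $163,000)(1 − 0.30) ÷ 1,330,000.
Cancelling (1 − t) and cross-multiplying: 1,330,000·(EBIT − 64,000) = 1,710,000·(EBIT − 163,000).
Solving, EBIT = (163,000·1,710,000 − 64,000·1,330,000) / (1,710,000 − 1,330,000) = 193,610,000,000 / 380,000 = 509,500.00.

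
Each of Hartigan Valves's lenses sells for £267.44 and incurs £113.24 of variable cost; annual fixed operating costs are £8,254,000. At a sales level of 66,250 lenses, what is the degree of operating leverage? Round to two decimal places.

Contribution at this volume is 66,250 × £154.20 = £10,215,750.00.
Operating income = contribution − fixed costs = £10,215,750.00 − £8,254,000 = £1,961,750.00.
DOL = contribution ÷ EBIT = £10,215,750.00 ÷ £1,961,750.00 = 5.2075.

5.21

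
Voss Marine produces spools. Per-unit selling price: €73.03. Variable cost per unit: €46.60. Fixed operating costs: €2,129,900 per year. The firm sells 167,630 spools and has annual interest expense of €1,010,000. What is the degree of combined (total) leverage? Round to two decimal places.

Total contribution margin = 167,630 × €26.43 = €4,430,460.90.
Operating income = contribution − fixed costs = €4,430,460.90 − €2,129,900 = €2,300,560.90. Interest = €1,010,000.00.
DOL = €4,430,460.90 ÷ €2,300,560.90 = 1.9258; DFL = €2,300,560.90 ÷ €1,290,560.90 = 1.7826.
Combined leverage = 1.9258 × 1.7826 = 3.4329.

3.43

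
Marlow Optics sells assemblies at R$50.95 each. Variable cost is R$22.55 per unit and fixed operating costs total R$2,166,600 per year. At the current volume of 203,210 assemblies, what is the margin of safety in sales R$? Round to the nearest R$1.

R$6,466,639

Unit CM = price − variable cost = R$50.95 − R$22.55 = R$28.40. Break-even units = R$2,166,600 ÷ R$28.40 = 76,288.73; break-even revenue = 76,288.73 × R$50.95 = R$3,886,910.92.
Current sales = 203,210 × R$50.95 = R$10,353,549.50.
Margin of safety = R$10,353,549.50 − R$3,886,910.92 = R$6,466,639.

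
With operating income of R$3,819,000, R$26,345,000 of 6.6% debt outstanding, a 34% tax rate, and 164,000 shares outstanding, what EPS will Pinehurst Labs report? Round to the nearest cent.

Interest = R$1,738,770.00, so EBT = R$3,819,000 − R$1,738,770.00 = R$2,080,230.00.
After tax at 34%: net income = R$2,080,230.00 × 0.66 = R$1,372,951.80.
Per share: R$1,372,951.80 / 164,000 shares = R$8.37.

R$8.37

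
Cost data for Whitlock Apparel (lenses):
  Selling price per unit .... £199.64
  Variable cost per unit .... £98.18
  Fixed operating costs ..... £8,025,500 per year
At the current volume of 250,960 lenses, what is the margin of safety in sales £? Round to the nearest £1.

Each unit contributes £199.64 − £98.18 = £101.46. Break-even units = £8,025,500 ÷ £101.46 = 79,100.14; break-even revenue = 79,100.14 × £199.64 = £15,791,551.55.
Current sales = 250,960 × £199.64 = £50,101,654.40.
Margin of safety = £50,101,654.40 − £15,791,551.55 = £34,310,103.

£34,310,103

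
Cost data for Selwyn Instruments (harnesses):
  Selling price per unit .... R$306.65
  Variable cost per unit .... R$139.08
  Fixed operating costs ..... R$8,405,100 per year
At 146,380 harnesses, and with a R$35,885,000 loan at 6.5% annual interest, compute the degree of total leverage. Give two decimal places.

1.78

Contribution at this volume is 146,380 × R$167.57 = R$24,528,896.60.
Operating income = contribution − fixed costs = R$24,528,896.60 − R$8,405,100 = R$16,123,796.60. Interest = R$2,332,525.00.
DOL = R$24,528,896.60 ÷ R$16,123,796.60 = 1.5213; DFL = R$16,123,796.60 ÷ R$13,791,271.60 = 1.1691.
Combined leverage = 1.5213 × 1.1691 = 1.7786.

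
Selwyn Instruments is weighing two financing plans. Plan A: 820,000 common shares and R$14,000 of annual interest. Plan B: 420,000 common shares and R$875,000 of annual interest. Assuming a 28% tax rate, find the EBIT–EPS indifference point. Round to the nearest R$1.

Set EPS_A = EPS_B: (EBIT − R$14,000)(1 − 0.28) ÷ 820,000 = (EBIT − R$875,000)(1 − 0.28) ÷ 420,000.
The (1 − t) factor cancels: (EBIT − 14,000) × 420,000 = (EBIT − 875,000) × 820,000.
EBIT × (820,000 − 420,000) = 875,000 × 820,000 − 14,000 × 420,000 = 711,620,000,000, so EBIT = 711,620,000,000 ÷ 400,000 = 1,779,050.00.

R$1,779,050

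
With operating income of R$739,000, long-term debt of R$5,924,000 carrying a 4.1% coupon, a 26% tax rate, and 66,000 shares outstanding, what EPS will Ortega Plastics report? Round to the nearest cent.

R$5.56

Pre-tax income = R$739,000 − R$242,884.00 = R$496,116.00.
After tax at 26%: net income = R$496,116.00 × 0.74 = R$367,125.84.
EPS = R$367,125.84 ÷ 66,000 = R$5.56.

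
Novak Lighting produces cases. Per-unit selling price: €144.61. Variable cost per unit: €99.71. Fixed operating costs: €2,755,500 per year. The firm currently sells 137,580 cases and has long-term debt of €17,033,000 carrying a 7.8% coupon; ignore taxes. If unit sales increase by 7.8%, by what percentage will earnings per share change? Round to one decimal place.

+23.0%

Contribution at this volume is 137,580 × €44.90 = €6,177,342.00.
Operating income = contribution − fixed costs = €6,177,342.00 − €2,755,500 = €3,421,842.00.
After interest of €1,328,574.00, pre-tax earnings = €2,093,268.00.
DCL = total CM / (EBIT − I) = €6,177,342.00 / €2,093,268.00 = 2.9511.
EPS therefore changes by 2.9511 × (+7.8%) = +23.0%.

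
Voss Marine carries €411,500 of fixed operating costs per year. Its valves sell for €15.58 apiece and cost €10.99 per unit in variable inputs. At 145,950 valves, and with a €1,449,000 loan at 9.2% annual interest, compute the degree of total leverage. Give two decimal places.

Contribution at this volume is 145,950 × €4.59 = €669,910.50.
Subtracting fixed costs: EBIT = €669,910.50 − €411,500 = €258,410.50. Interest = €133,308.00.
DOL = €669,910.50 ÷ €258,410.50 = 2.5924; DFL = €258,410.50 ÷ €125,102.50 = 2.0656.
DCL = DOL × DFL = 2.5924 × 2.0656 = 5.3549.

5.35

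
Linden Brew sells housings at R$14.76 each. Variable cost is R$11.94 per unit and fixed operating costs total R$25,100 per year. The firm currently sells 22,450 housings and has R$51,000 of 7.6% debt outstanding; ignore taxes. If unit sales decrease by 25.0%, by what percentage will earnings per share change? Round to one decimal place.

Contribution at this volume is 22,450 × R$2.82 = R$63,309.00.
Operating income = contribution − fixed costs = R$63,309.00 − R$25,100 = R$38,209.00.
Interest = R$3,876.00, so EBIT − I = R$34,333.00.
DCL = total CM / (EBIT − I) = R$63,309.00 / R$34,333.00 = 1.8440.
%ΔEPS = DCL × %ΔSales = 1.8440 × -25.0% = -46.1%.

-46.1%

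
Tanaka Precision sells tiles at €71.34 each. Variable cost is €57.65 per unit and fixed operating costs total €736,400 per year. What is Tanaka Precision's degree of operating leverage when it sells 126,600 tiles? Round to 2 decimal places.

At 126,600 units, contribution = 126,600 × €13.69 = €1,733,154.00.
Subtracting fixed costs: EBIT = €1,733,154.00 − €736,400 = €996,754.00.
Degree of operating leverage = €1,733,154.00 / €996,754.00 = 1.7388.

1.74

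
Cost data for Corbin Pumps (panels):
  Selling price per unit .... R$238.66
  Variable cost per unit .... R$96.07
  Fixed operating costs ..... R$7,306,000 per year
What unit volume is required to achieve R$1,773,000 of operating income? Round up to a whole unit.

63,673 panels

Contribution margin per unit = R$238.66 − R$96.07 = R$142.59.
Required volume = (fixed costs + target profit) ÷ CM = (R$7,306,000 + R$1,773,000) ÷ R$142.59 = 63,672.07, so 63,673 panels.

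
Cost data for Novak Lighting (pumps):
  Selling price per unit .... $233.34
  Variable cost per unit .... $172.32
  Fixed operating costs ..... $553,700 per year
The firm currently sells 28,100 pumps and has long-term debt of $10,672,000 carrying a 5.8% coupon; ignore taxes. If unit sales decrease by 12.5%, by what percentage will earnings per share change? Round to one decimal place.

-39.5%

Total contribution margin = 28,100 × $61.02 = $1,714,662.00.
Subtracting fixed costs: EBIT = $1,714,662.00 − $553,700 = $1,160,962.00.
After interest of $618,976.00, pre-tax earnings = $541,986.00.
Degree of combined leverage = contribution ÷ (EBIT − I) = $1,714,662.00 ÷ $541,986.00 = 3.1637.
EPS therefore changes by 3.1637 × (-12.5%) = -39.5%.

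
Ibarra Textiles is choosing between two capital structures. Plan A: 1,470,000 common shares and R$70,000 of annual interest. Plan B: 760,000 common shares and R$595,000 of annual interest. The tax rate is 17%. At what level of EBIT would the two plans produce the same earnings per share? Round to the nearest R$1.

R$1,156,972

At indifference, (EBIT − 70,000)(1 − t)/1,470,000 = (EBIT − 595,000)(1 − t)/760,000.
Cancelling (1 − t) and cross-multiplying: 760,000·(EBIT − 70,000) = 1,470,000·(EBIT − 595,000).
Solving, EBIT = (595,000·1,470,000 − 70,000·760,000) / (1,470,000 − 760,000) = 821,450,000,000 / 710,000 = 1,156,971.83.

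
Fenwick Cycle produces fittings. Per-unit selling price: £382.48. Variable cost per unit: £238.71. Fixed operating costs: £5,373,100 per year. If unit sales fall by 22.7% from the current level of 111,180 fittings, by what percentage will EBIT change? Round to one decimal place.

-34.2%

Total contribution margin = 111,180 × £143.77 = £15,984,348.60.
Operating income = contribution − fixed costs = £15,984,348.60 − £5,373,100 = £10,611,248.60.
So DOL = total CM / EBIT = £15,984,348.60 / £10,611,248.60 = 1.5064.
So EBIT moves 1.5064 × (-22.7%) = -34.2%.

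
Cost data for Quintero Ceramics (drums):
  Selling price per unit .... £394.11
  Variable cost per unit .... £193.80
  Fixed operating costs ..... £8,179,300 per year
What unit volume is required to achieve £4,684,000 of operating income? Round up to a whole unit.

64,217 drums

Contribution margin per unit = £394.11 − £193.80 = £200.31.
Required volume = (fixed costs + target profit) ÷ CM = (£8,179,300 + £4,684,000) ÷ £200.31 = 64,216.96, so 64,217 drums.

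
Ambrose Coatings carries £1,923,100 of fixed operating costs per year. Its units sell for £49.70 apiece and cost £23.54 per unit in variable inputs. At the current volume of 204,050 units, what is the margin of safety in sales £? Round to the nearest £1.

Contribution margin per unit = £49.70 − £23.54 = £26.16. Break-even units = £1,923,100 ÷ £26.16 = 73,513.00; break-even revenue = 73,513.00 × £49.70 = £3,653,595.95.
Current sales = 204,050 × £49.70 = £10,141,285.00.
Margin of safety = £10,141,285.00 − £3,653,595.95 = £6,487,689.

£6,487,689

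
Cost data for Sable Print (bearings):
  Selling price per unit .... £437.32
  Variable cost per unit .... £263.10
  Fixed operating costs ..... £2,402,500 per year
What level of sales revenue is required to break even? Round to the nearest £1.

£6,030,658

CM per unit = £437.32 − £263.10 = £174.22; CM ratio = £174.22 / £437.32 = 0.3984.
Break-even sales = FC ÷ CM ratio = £2,402,500 × £437.32 / £174.22 = £6,030,658.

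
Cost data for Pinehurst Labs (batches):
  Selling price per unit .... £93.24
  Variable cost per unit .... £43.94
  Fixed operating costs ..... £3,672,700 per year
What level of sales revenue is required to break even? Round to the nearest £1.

£6,946,096

Contribution margin per unit = £93.24 − £43.94 = £49.30, a CM ratio of £49.30 ÷ £93.24 = 0.5287.
Break-even revenue = fixed costs × price ÷ CM = £3,672,700 × £93.24 ÷ £49.30 = £6,946,096.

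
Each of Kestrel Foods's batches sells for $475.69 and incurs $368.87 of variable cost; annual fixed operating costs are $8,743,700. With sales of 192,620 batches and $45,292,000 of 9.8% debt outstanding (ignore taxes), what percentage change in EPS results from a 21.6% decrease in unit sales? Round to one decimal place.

Contribution at this volume is 192,620 × $106.82 = $20,575,668.40.
Operating income = contribution − fixed costs = $20,575,668.40 − $8,743,700 = $11,831,968.40.
After interest of $4,438,616.00, pre-tax earnings = $7,393,352.40.
DCL = total CM / (EBIT − I) = $20,575,668.40 / $7,393,352.40 = 2.7830.
%ΔEPS = DCL × %ΔSales = 2.7830 × -21.6% = -60.1%.

-60.1%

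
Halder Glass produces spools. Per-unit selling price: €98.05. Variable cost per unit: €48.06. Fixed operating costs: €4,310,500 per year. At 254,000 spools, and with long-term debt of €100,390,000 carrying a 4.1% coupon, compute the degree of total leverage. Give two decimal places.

2.97

Contribution at this volume is 254,000 × €49.99 = €12,697,460.00.
EBIT = €12,697,460.00 − €4,310,500 = €8,386,960.00. Interest = €4,115,990.00.
DOL = €12,697,460.00 ÷ €8,386,960.00 = 1.5140; DFL = €8,386,960.00 ÷ €4,270,970.00 = 1.9637.
Combined leverage = 1.5140 × 1.9637 = 2.9730.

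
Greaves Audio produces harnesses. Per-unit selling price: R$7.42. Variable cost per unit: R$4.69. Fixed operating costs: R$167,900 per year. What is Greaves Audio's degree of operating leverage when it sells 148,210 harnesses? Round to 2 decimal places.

1.71

At 148,210 units, contribution = 148,210 × R$2.73 = R$404,613.30.
Subtracting fixed costs: EBIT = R$404,613.30 − R$167,900 = R$236,713.30.
Degree of operating leverage = R$404,613.30 / R$236,713.30 = 1.7093.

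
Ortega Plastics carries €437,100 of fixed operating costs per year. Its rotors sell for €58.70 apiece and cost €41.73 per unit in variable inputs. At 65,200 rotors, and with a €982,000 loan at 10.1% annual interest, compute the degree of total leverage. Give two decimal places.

Total contribution margin = 65,200 × €16.97 = €1,106,444.00.
Subtracting fixed costs: EBIT = €1,106,444.00 − €437,100 = €669,344.00. Interest = €99,182.00, so EBIT − I = €570,162.00.
DCL = contribution ÷ (EBIT − I) = €1,106,444.00 ÷ €570,162.00 = 1.9406.

1.94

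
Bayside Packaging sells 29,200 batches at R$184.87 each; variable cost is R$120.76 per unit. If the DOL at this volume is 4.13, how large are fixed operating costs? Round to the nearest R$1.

Total contribution margin = 29,200 × R$64.11 = R$1,872,012.00.
DOL = contribution / EBIT, so EBIT = R$1,872,012.00 / 4.13 = R$453,271.67.
Fixed costs = CM − EBIT = R$1,872,012.00 − R$453,271.67 = R$1,418,740.

R$1,418,740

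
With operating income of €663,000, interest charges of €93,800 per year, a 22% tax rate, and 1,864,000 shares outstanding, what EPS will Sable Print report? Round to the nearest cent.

€0.24

Pre-tax income = €663,000 − €93,800.00 = €569,200.00.
After tax at 22%: net income = €569,200.00 × 0.78 = €443,976.00.
EPS = €443,976.00 ÷ 1,864,000 = €0.24.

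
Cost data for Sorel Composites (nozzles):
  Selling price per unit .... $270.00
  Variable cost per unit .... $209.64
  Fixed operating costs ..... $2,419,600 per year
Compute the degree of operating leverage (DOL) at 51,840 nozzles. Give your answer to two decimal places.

4.41

At 51,840 units, contribution = 51,840 × $60.36 = $3,129,062.40.
Subtracting fixed costs: EBIT = $3,129,062.40 − $2,419,600 = $709,462.40.
DOL = contribution ÷ EBIT = $3,129,062.40 ÷ $709,462.40 = 4.4105.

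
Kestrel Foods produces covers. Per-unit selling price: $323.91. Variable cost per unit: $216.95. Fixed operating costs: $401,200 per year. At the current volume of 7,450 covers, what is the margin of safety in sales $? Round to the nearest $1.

$1,198,164

Contribution margin per unit = $323.91 − $216.95 = $106.96. Break-even units = $401,200 ÷ $106.96 = 3,750.93; break-even revenue = 3,750.93 × $323.91 = $1,214,965.33.
Current sales = 7,450 × $323.91 = $2,413,129.50.
Margin of safety = $2,413,129.50 − $1,214,965.33 = $1,198,164.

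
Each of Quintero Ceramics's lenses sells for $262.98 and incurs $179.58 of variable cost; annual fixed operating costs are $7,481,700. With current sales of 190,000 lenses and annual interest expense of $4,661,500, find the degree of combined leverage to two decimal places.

Contribution at this volume is 190,000 × $83.40 = $15,846,000.00.
EBIT = $15,846,000.00 − $7,481,700 = $8,364,300.00. Interest = $4,661,500.00, so EBIT − I = $3,702,800.00.
Degree of total leverage = total CM / (EBIT − interest) = $15,846,000.00 / $3,702,800.00 = 4.2795.

4.28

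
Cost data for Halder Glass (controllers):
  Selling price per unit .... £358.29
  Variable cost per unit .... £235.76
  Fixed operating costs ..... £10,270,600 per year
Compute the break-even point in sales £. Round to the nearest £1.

CM per unit = £358.29 − £235.76 = £122.53; CM ratio = £122.53 / £358.29 = 0.3420.
Break-even sales = FC ÷ CM ratio = £10,270,600 × £358.29 / £122.53 = £30,032,264.

£30,032,264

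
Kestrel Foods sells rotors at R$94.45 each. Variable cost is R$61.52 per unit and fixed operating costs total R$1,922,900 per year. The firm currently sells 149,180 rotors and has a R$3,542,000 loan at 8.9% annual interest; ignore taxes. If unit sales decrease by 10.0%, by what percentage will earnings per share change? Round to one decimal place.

Total contribution margin = 149,180 × R$32.93 = R$4,912,497.40.
Subtracting fixed costs: EBIT = R$4,912,497.40 − R$1,922,900 = R$2,989,597.40.
After interest of R$315,238.00, pre-tax earnings = R$2,674,359.40.
Degree of combined leverage = contribution ÷ (EBIT − I) = R$4,912,497.40 ÷ R$2,674,359.40 = 1.8369.
EPS therefore changes by 1.8369 × (-10.0%) = -18.4%.

-18.4%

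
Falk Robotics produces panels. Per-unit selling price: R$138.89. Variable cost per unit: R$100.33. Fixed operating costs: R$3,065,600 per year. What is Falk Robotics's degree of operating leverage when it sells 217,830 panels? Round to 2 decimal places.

Total contribution margin = 217,830 × R$38.56 = R$8,399,524.80.
EBIT = R$8,399,524.80 − R$3,065,600 = R$5,333,924.80.
Degree of operating leverage = R$8,399,524.80 / R$5,333,924.80 = 1.5747.

1.57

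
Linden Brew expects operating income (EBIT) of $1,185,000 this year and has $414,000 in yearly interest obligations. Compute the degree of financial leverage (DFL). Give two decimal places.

Annual interest charges come to $414,000.00.
Degree of financial leverage = EBIT / (EBIT − interest) = $1,185,000 / $771,000.00 = 1.5370.

1.54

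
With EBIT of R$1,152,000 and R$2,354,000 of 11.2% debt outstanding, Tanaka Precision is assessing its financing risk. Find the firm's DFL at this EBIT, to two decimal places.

Annual interest charges come to R$263,648.00.
DFL = EBIT ÷ (EBIT − I) = R$1,152,000 ÷ (R$1,152,000 − R$263,648.00) = R$1,152,000 ÷ R$888,352.00 = 1.2968.

1.30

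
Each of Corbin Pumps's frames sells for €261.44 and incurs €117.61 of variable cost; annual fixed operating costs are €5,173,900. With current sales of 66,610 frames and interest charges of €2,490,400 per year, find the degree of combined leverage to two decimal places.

5.00

At 66,610 units, contribution = 66,610 × €143.83 = €9,580,516.30.
Subtracting fixed costs: EBIT = €9,580,516.30 − €5,173,900 = €4,406,616.30. Interest = €2,490,400.00.
DOL = €9,580,516.30 ÷ €4,406,616.30 = 2.1741; DFL = €4,406,616.30 ÷ €1,916,216.30 = 2.2996.
Combined leverage = 2.1741 × 2.2996 = 4.9996.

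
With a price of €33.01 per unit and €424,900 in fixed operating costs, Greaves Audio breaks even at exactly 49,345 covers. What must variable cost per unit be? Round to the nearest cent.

At break-even, FC = Q × (P − VC), so P − VC = €424,900 ÷ 49,345 = €8.6108.
Hence VC = price − CM = €33.01 − €8.6108 = €24.40.

€24.40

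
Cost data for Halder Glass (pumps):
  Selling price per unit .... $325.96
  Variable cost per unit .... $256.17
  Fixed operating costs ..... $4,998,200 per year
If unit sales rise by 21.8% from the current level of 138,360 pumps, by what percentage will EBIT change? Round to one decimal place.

+45.2%

Total contribution margin = 138,360 × $69.79 = $9,656,144.40.
Subtracting fixed costs: EBIT = $9,656,144.40 − $4,998,200 = $4,657,944.40.
DOL = contribution ÷ EBIT = $9,656,144.40 ÷ $4,657,944.40 = 2.0730.
So EBIT moves 2.0730 × (+21.8%) = +45.2%.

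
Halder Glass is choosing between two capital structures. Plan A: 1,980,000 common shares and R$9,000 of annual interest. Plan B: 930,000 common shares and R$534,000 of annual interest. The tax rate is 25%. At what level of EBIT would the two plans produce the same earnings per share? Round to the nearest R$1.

R$999,000

At indifference, (EBIT − 9,000)(1 − t)/1,980,000 = (EBIT − 534,000)(1 − t)/930,000.
Cancelling (1 − t) and cross-multiplying: 930,000·(EBIT − 9,000) = 1,980,000·(EBIT − 534,000).
Solving, EBIT = (534,000·1,980,000 − 9,000·930,000) / (1,980,000 − 930,000) = 1,048,950,000,000 / 1,050,000 = 999,000.00.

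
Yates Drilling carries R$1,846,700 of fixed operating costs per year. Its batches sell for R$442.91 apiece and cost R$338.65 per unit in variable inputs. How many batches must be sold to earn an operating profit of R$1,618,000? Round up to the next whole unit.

Unit CM = price − variable cost = R$442.91 − R$338.65 = R$104.26.
Required volume = (fixed costs + target profit) ÷ CM = (R$1,846,700 + R$1,618,000) ÷ R$104.26 = 33,231.34, so 33,232 batches.

33,232 batches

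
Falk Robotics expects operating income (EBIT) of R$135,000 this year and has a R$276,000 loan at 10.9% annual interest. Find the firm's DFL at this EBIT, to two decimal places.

1.29

Interest = R$30,084.00.
Degree of financial leverage = EBIT / (EBIT − interest) = R$135,000 / R$104,916.00 = 1.2867.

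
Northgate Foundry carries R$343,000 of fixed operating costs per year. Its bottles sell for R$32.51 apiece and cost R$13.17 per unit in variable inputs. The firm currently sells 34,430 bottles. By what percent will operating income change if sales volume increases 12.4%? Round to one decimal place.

+25.6%

Total contribution margin = 34,430 × R$19.34 = R$665,876.20.
Operating income = contribution − fixed costs = R$665,876.20 − R$343,000 = R$322,876.20.
Degree of operating leverage = R$665,876.20 / R$322,876.20 = 2.0623.
Operating income changes by 2.0623 × +12.4% = +25.6%.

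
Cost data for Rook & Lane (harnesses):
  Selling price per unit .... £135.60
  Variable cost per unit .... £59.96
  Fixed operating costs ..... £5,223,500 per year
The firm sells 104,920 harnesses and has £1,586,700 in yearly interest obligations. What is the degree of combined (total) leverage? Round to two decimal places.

Total contribution margin = 104,920 × £75.64 = £7,936,148.80.
EBIT = £7,936,148.80 − £5,223,500 = £2,712,648.80. Interest = £1,586,700.00, so EBIT − I = £1,125,948.80.
Degree of total leverage = total CM / (EBIT − interest) = £7,936,148.80 / £1,125,948.80 = 7.0484.

7.05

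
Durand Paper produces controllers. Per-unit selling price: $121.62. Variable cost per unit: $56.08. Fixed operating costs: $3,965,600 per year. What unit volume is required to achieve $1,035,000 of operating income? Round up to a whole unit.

Contribution margin per unit = $121.62 − $56.08 = $65.54.
Units = (FC + target) / CM = ($3,965,600 + $1,035,000) / $65.54 = 76,298.44, so 76,299 controllers.

76,299 controllers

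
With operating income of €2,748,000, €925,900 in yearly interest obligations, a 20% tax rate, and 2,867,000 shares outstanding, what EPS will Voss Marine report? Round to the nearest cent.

€0.51

Interest = €925,900.00, so EBT = €2,748,000 − €925,900.00 = €1,822,100.00.
Net income = €1,822,100.00 × (1 − 0.20) = €1,457,680.00.
EPS = €1,457,680.00 ÷ 2,867,000 = €0.51.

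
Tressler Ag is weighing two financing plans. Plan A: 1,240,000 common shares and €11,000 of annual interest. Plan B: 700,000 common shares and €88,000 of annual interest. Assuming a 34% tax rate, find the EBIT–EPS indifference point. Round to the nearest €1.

Set EPS_A = EPS_B: (EBIT − €11,000)(1 − 0.34) ÷ 1,240,000 = (EBIT − €88,000)(1 − 0.34) ÷ 700,000.
Cancelling (1 − t) and cross-multiplying: 700,000·(EBIT − 11,000) = 1,240,000·(EBIT − 88,000).
EBIT × (1,240,000 − 700,000) = 88,000 × 1,240,000 − 11,000 × 700,000 = 101,420,000,000, so EBIT = 101,420,000,000 ÷ 540,000 = 187,814.81.

€187,815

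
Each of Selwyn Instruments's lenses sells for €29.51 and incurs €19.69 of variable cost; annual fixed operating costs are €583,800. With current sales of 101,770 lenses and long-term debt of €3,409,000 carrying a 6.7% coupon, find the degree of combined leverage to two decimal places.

5.34

Total contribution margin = 101,770 × €9.82 = €999,381.40.
Operating income = contribution − fixed costs = €999,381.40 − €583,800 = €415,581.40. Interest = €228,403.00, so EBIT − I = €187,178.40.
Degree of total leverage = total CM / (EBIT − interest) = €999,381.40 / €187,178.40 = 5.3392.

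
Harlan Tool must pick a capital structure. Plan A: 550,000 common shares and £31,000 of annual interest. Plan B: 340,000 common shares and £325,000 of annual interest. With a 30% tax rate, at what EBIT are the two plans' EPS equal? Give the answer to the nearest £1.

£801,000

Set EPS_A = EPS_B: (EBIT − £31,000)(1 − 0.30) ÷ 550,000 = (EBIT − £325,000)(1 − 0.30) ÷ 340,000.
The (1 − t) factor cancels: (EBIT − 31,000) × 340,000 = (EBIT − 325,000) × 550,000.
EBIT × (550,000 − 340,000) = 325,000 × 550,000 − 31,000 × 340,000 = 168,210,000,000, so EBIT = 168,210,000,000 ÷ 210,000 = 801,000.00.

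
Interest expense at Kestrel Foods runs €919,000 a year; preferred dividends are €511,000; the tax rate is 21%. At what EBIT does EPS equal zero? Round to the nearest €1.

Preferred dividends are paid after tax, so their pre-tax equivalent is €511,000 ÷ (1 − 0.21) = €646,835.44.
Financial break-even EBIT = interest + D_p ÷ (1 − t) = €919,000 + €646,835.44 = €1,565,835.44.

€1,565,835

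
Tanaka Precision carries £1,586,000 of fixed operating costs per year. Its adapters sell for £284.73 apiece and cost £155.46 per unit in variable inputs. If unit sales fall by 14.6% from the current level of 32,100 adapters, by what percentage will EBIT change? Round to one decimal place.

At 32,100 units, contribution = 32,100 × £129.27 = £4,149,567.00.
EBIT = £4,149,567.00 − £1,586,000 = £2,563,567.00.
So DOL = total CM / EBIT = £4,149,567.00 / £2,563,567.00 = 1.6187.
%ΔEBIT = DOL × %ΔSales = 1.6187 × -14.6% = -23.6%.

-23.6%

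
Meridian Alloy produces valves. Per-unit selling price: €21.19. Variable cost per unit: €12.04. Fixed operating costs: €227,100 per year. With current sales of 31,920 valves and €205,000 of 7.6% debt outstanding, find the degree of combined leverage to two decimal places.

At 31,920 units, contribution = 31,920 × €9.15 = €292,068.00.
Subtracting fixed costs: EBIT = €292,068.00 − €227,100 = €64,968.00. Interest = €15,580.00.
DOL = €292,068.00 ÷ €64,968.00 = 4.4956; DFL = €64,968.00 ÷ €49,388.00 = 1.3155.
DCL = DOL × DFL = 4.4956 × 1.3155 = 5.9140.

5.91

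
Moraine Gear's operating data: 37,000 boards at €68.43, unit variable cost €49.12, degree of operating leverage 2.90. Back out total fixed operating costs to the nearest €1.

Contribution at this volume is 37,000 × €19.31 = €714,470.00.
Since DOL = CM ÷ EBIT, EBIT = €714,470.00 ÷ 2.90 = €246,368.97.
And FC = contribution − EBIT = €714,470.00 − €246,368.97 = €468,101.

€468,101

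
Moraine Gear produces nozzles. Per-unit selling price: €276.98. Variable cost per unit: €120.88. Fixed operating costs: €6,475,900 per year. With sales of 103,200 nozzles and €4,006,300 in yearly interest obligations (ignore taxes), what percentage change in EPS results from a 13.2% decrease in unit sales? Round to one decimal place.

-37.8%

Contribution at this volume is 103,200 × €156.10 = €16,109,520.00.
EBIT = €16,109,520.00 − €6,475,900 = €9,633,620.00.
After interest of €4,006,300.00, pre-tax earnings = €5,627,320.00.
Degree of combined leverage = contribution ÷ (EBIT − I) = €16,109,520.00 ÷ €5,627,320.00 = 2.8627.
EPS therefore changes by 2.8627 × (-13.2%) = -37.8%.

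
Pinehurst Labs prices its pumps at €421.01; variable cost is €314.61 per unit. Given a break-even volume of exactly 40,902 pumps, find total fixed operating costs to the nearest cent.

€4,351,972.80

Contribution margin per unit = €421.01 − €314.61 = €106.40.
Fixed costs = break-even units × CM = 40,902 × €106.40 = €4,351,972.80.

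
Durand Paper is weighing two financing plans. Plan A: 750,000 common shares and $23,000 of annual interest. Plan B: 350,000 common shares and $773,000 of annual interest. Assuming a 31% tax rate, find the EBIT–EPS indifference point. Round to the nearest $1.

Set EPS_A = EPS_B: (EBIT − $23,000)(1 − 0.31) ÷ 750,000 = (EBIT − $773,000)(1 − 0.31) ÷ 350,000.
The (1 − t) factor cancels: (EBIT − 23,000) × 350,000 = (EBIT − 773,000) × 750,000.
Solving, EBIT = (773,000·750,000 − 23,000·350,000) / (750,000 − 350,000) = 571,700,000,000 / 400,000 = 1,429,250.00.

$1,429,250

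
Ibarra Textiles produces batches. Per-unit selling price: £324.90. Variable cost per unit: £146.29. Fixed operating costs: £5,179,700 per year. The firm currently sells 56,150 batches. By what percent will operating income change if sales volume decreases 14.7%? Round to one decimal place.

-30.4%

At 56,150 units, contribution = 56,150 × £178.61 = £10,028,951.50.
EBIT = £10,028,951.50 − £5,179,700 = £4,849,251.50.
Degree of operating leverage = £10,028,951.50 / £4,849,251.50 = 2.0681.
So EBIT moves 2.0681 × (-14.7%) = -30.4%.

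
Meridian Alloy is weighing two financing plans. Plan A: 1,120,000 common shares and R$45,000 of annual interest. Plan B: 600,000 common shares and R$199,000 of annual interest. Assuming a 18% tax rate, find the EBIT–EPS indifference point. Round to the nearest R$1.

R$376,692

At indifference, (EBIT − 45,000)(1 − t)/1,120,000 = (EBIT − 199,000)(1 − t)/600,000.
Cancelling (1 − t) and cross-multiplying: 600,000·(EBIT − 45,000) = 1,120,000·(EBIT − 199,000).
EBIT × (1,120,000 − 600,000) = 199,000 × 1,120,000 − 45,000 × 600,000 = 195,880,000,000, so EBIT = 195,880,000,000 ÷ 520,000 = 376,692.31.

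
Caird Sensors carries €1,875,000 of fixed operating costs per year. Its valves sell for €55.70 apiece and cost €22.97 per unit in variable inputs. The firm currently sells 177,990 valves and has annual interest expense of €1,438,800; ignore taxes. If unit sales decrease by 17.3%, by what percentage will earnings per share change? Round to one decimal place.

-40.1%

Total contribution margin = 177,990 × €32.73 = €5,825,612.70.
Operating income = contribution − fixed costs = €5,825,612.70 − €1,875,000 = €3,950,612.70.
Interest = €1,438,800.00, so EBIT − I = €2,511,812.70.
Degree of combined leverage = contribution ÷ (EBIT − I) = €5,825,612.70 ÷ €2,511,812.70 = 2.3193.
EPS therefore changes by 2.3193 × (-17.3%) = -40.1%.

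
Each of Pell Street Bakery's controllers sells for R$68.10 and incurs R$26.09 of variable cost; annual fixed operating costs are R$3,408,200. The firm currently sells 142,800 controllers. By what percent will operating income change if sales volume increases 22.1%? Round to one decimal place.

Contribution at this volume is 142,800 × R$42.01 = R$5,999,028.00.
Operating income = contribution − fixed costs = R$5,999,028.00 − R$3,408,200 = R$2,590,828.00.
DOL = contribution ÷ EBIT = R$5,999,028.00 ÷ R$2,590,828.00 = 2.3155.
Operating income changes by 2.3155 × +22.1% = +51.2%.

+51.2%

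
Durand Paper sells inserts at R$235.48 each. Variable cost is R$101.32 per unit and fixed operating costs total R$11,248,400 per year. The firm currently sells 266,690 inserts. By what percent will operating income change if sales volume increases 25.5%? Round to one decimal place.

+37.2%

Total contribution margin = 266,690 × R$134.16 = R$35,779,130.40.
EBIT = R$35,779,130.40 − R$11,248,400 = R$24,530,730.40.
DOL = contribution ÷ EBIT = R$35,779,130.40 ÷ R$24,530,730.40 = 1.4585.
Operating income changes by 1.4585 × +25.5% = +37.2%.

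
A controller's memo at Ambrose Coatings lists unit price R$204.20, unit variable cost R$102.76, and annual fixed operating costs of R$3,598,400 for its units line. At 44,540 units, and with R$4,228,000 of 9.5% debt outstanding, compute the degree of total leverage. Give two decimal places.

Contribution at this volume is 44,540 × R$101.44 = R$4,518,137.60.
EBIT = R$4,518,137.60 − R$3,598,400 = R$919,737.60. Interest = R$401,660.00.
DOL = R$4,518,137.60 ÷ R$919,737.60 = 4.9124; DFL = R$919,737.60 ÷ R$518,077.60 = 1.7753.
DCL = DOL × DFL = 4.9124 × 1.7753 = 8.7210.

8.72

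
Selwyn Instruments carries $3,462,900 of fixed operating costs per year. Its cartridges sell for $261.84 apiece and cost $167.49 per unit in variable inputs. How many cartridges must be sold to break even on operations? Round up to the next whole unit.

36,703 cartridges

Each unit contributes $261.84 − $167.49 = $94.35.
Units to break even: $3,462,900 ÷ $94.35 = 36,702.70, rounded up to 36,703.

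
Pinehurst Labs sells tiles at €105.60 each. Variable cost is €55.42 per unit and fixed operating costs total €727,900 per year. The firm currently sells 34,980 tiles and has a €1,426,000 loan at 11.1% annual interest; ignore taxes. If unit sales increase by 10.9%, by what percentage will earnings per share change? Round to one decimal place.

+22.0%

Total contribution margin = 34,980 × €50.18 = €1,755,296.40.
Subtracting fixed costs: EBIT = €1,755,296.40 − €727,900 = €1,027,396.40.
Interest = €158,286.00, so EBIT − I = €869,110.40.
Degree of combined leverage = contribution ÷ (EBIT − I) = €1,755,296.40 ÷ €869,110.40 = 2.0196.
%ΔEPS = DCL × %ΔSales = 2.0196 × +10.9% = +22.0%.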